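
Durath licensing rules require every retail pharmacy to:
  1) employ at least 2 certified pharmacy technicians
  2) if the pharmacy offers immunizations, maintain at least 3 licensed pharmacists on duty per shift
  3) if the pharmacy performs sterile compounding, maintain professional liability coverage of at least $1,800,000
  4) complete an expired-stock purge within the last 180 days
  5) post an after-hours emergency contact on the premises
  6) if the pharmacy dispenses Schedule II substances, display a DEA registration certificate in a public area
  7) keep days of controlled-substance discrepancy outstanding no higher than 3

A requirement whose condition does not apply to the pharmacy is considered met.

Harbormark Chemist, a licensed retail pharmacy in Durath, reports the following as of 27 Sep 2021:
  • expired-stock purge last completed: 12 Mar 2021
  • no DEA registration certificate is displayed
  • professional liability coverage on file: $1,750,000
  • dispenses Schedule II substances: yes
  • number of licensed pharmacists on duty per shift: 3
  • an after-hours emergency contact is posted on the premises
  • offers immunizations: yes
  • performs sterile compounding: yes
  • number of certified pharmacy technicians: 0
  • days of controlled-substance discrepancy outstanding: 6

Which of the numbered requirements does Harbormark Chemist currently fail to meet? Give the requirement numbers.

1, 3, 4, 6, 7

1. certified pharmacy technicians 0 < 2 → not met
2. condition 'offers immunizations' holds; licensed pharmacists on duty per shift 3 ≥ 3 → met
3. condition 'performs sterile compounding' holds; professional liability coverage $1,750,000 < $1,800,000 → not met
4. expired-stock purge 199 days ago vs limit 180 → not met
5. after-hours emergency contact present → met
6. condition 'dispenses Schedule II substances' holds; DEA registration certificate absent → not met
7. days of controlled-substance discrepancy outstanding 6 > 3 → not met
Not met: 1, 3, 4, 6, 7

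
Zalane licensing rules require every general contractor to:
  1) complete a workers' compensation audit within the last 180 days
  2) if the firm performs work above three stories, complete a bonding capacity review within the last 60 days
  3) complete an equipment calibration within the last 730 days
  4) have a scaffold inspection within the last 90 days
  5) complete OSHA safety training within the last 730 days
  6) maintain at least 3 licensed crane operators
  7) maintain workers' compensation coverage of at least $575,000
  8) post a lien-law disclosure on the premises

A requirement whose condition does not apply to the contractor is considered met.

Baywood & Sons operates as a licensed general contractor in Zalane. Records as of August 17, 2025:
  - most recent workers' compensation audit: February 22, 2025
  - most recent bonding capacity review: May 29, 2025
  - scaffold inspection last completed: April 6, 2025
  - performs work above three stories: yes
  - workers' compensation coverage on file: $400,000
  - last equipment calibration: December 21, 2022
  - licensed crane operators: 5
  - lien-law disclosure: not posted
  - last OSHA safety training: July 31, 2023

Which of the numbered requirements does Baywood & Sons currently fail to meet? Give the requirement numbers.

1. workers' compensation audit 176 days ago vs limit 180 → met
2. condition 'performs work above three stories' holds; bonding capacity review 80 days ago vs limit 60 → not met
3. equipment calibration 970 days ago vs limit 730 → not met
4. scaffold inspection 133 days ago vs limit 90 → not met
5. OSHA safety training 748 days ago vs limit 730 → not met
6. licensed crane operators 5 ≥ 3 → met
7. workers' compensation coverage $400,000 < $575,000 → not met
8. lien-law disclosure absent → not met
Not met: 2, 3, 4, 5, 7, 8

2, 3, 4, 5, 7, 8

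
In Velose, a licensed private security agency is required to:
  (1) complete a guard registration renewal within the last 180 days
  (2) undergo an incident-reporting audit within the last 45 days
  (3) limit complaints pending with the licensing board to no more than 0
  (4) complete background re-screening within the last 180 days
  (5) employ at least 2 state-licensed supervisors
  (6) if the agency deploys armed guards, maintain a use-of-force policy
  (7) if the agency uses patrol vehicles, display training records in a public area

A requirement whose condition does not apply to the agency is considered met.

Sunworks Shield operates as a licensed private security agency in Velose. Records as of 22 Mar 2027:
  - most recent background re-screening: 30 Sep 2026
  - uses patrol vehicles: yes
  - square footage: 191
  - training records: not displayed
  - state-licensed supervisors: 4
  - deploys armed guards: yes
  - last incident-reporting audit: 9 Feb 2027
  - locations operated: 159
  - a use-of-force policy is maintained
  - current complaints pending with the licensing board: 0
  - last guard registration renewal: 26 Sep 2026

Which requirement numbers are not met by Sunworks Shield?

1. guard registration renewal 177 days ago vs limit 180 → met
2. incident-reporting audit 41 days ago vs limit 45 → met
3. complaints pending with the licensing board 0 ≤ 0 → met
4. background re-screening 173 days ago vs limit 180 → met
5. state-licensed supervisors 4 ≥ 2 → met
6. condition 'deploys armed guards' holds; use-of-force policy present → met
7. condition 'uses patrol vehicles' holds; training records absent → not met
Not met: 7

7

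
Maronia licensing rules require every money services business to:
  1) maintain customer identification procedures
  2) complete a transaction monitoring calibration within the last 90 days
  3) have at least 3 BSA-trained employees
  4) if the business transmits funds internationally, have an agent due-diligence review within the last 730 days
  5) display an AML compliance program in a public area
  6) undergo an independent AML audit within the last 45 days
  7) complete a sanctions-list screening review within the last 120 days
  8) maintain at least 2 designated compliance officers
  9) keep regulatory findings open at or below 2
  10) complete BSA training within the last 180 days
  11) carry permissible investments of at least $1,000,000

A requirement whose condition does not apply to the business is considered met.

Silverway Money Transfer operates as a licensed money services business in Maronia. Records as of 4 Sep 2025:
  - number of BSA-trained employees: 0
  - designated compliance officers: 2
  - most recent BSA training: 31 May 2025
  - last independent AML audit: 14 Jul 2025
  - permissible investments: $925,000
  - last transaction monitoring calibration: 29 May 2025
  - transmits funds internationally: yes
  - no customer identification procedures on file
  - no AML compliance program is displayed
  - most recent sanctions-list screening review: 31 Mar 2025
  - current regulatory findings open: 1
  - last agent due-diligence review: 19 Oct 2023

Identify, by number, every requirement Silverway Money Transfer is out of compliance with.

1. customer identification procedures absent → not met
2. transaction monitoring calibration 98 days ago vs limit 90 → not met
3. BSA-trained employees 0 < 3 → not met
4. condition 'transmits funds internationally' holds; agent due-diligence review 686 days ago vs limit 730 → met
5. AML compliance program absent → not met
6. independent AML audit 52 days ago vs limit 45 → not met
7. sanctions-list screening review 157 days ago vs limit 120 → not met
8. designated compliance officers 2 ≥ 2 → met
9. regulatory findings open 1 ≤ 2 → met
10. BSA training 96 days ago vs limit 180 → met
11. permissible investments $925,000 < $1,000,000 → not met
Not met: 1, 2, 3, 5, 6, 7, 11

1, 2, 3, 5, 6, 7, 11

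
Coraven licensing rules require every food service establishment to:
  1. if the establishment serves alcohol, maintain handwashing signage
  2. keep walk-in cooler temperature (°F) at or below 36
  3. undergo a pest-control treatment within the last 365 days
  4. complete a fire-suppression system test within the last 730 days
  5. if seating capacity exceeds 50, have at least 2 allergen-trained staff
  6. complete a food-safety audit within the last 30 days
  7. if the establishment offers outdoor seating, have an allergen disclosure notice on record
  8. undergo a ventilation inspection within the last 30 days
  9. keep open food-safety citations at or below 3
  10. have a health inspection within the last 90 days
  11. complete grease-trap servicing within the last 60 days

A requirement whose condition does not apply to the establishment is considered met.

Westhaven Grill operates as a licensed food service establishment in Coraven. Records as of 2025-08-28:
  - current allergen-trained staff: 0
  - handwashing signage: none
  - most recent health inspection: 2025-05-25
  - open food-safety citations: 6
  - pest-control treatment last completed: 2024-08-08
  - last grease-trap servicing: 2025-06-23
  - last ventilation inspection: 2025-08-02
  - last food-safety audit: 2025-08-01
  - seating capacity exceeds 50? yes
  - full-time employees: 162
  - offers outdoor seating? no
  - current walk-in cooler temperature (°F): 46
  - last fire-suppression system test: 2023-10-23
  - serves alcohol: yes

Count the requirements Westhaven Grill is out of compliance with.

1. condition 'serves alcohol' holds; handwashing signage absent → not met
2. walk-in cooler temperature (°F) 46 > 36 → not met
3. pest-control treatment 385 days ago vs limit 365 → not met
4. fire-suppression system test 675 days ago vs limit 730 → met
5. condition 'seating capacity exceeds 50' holds; allergen-trained staff 0 < 2 → not met
6. food-safety audit 27 days ago vs limit 30 → met
7. condition 'offers outdoor seating' does not hold → requirement n/a → met
8. ventilation inspection 26 days ago vs limit 30 → met
9. open food-safety citations 6 > 3 → not met
10. health inspection 95 days ago vs limit 90 → not met
11. grease-trap servicing 66 days ago vs limit 60 → not met
Not met: 7 of 11

7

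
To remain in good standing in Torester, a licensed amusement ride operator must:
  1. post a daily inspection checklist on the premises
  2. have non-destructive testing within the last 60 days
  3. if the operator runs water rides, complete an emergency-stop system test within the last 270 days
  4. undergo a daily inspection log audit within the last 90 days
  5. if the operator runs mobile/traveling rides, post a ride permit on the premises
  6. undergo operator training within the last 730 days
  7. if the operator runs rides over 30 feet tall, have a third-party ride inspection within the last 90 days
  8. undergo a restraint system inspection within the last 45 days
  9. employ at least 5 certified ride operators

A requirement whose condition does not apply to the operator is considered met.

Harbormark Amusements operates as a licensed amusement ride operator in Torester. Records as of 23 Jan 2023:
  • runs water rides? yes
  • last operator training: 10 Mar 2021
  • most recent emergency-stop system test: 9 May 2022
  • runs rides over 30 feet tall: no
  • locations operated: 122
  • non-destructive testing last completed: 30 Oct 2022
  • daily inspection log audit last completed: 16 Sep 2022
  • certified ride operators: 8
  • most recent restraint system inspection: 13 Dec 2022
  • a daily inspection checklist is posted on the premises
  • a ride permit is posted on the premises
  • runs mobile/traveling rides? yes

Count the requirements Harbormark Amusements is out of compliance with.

1. daily inspection checklist present → met
2. non-destructive testing 85 days ago vs limit 60 → not met
3. condition 'runs water rides' holds; emergency-stop system test 259 days ago vs limit 270 → met
4. daily inspection log audit 129 days ago vs limit 90 → not met
5. condition 'runs mobile/traveling rides' holds; ride permit present → met
6. operator training 684 days ago vs limit 730 → met
7. condition 'runs rides over 30 feet tall' does not hold → requirement n/a → met
8. restraint system inspection 41 days ago vs limit 45 → met
9. certified ride operators 8 ≥ 5 → met
Not met: 2 of 9

2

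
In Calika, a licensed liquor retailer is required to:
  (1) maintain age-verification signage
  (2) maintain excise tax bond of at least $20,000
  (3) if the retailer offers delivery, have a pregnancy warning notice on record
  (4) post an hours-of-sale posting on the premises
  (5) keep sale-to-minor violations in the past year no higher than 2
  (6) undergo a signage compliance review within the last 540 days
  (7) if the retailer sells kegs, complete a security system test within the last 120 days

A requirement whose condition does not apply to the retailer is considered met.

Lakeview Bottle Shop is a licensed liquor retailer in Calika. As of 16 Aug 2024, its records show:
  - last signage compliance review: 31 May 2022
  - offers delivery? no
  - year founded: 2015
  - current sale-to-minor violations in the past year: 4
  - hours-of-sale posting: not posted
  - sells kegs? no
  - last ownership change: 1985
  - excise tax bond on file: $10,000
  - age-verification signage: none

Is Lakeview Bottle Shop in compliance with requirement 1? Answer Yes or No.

1. age-verification signage absent → not met

No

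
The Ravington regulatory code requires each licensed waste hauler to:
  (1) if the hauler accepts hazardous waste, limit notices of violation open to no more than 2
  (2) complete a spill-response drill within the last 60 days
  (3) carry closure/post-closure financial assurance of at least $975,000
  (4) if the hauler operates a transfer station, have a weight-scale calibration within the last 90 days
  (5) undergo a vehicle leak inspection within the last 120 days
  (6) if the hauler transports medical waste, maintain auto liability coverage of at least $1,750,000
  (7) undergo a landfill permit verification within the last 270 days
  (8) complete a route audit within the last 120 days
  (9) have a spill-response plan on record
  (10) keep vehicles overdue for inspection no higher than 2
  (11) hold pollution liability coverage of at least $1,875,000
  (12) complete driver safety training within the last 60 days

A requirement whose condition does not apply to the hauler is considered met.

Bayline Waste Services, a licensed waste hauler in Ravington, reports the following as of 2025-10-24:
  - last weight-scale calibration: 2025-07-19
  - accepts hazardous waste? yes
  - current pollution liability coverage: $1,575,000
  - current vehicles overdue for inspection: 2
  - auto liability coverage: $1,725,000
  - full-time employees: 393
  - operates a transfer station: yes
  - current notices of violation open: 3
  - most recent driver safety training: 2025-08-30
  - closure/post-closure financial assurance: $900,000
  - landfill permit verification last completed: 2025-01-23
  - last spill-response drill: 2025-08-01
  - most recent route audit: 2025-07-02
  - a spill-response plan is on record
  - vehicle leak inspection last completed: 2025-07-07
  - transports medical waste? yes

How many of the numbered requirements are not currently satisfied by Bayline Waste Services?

7

1. condition 'accepts hazardous waste' holds; notices of violation open 3 > 2 → not met
2. spill-response drill 84 days ago vs limit 60 → not met
3. closure/post-closure financial assurance $900,000 < $975,000 → not met
4. condition 'operates a transfer station' holds; weight-scale calibration 97 days ago vs limit 90 → not met
5. vehicle leak inspection 109 days ago vs limit 120 → met
6. condition 'transports medical waste' holds; auto liability coverage $1,725,000 < $1,750,000 → not met
7. landfill permit verification 274 days ago vs limit 270 → not met
8. route audit 114 days ago vs limit 120 → met
9. spill-response plan present → met
10. vehicles overdue for inspection 2 ≤ 2 → met
11. pollution liability coverage $1,575,000 < $1,875,000 → not met
12. driver safety training 55 days ago vs limit 60 → met
Not met: 7 of 12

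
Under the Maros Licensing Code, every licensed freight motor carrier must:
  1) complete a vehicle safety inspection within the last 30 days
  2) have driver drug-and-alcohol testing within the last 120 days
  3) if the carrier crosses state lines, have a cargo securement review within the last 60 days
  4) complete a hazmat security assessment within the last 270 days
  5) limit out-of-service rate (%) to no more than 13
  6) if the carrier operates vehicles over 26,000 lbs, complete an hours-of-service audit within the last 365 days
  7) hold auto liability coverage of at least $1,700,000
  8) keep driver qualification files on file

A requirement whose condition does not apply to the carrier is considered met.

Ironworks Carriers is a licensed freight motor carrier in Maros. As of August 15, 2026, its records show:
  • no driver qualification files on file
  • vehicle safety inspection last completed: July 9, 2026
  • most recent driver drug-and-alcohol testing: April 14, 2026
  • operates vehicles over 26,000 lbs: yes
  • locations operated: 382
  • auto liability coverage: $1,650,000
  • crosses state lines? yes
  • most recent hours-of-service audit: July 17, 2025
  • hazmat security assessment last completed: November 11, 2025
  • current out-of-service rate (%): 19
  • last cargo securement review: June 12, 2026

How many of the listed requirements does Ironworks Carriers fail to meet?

1. vehicle safety inspection 37 days ago vs limit 30 → not met
2. driver drug-and-alcohol testing 123 days ago vs limit 120 → not met
3. condition 'crosses state lines' holds; cargo securement review 64 days ago vs limit 60 → not met
4. hazmat security assessment 277 days ago vs limit 270 → not met
5. out-of-service rate (%) 19 > 13 → not met
6. condition 'operates vehicles over 26,000 lbs' holds; hours-of-service audit 394 days ago vs limit 365 → not met
7. auto liability coverage $1,650,000 < $1,700,000 → not met
8. driver qualification files absent → not met
Not met: 8 of 8

8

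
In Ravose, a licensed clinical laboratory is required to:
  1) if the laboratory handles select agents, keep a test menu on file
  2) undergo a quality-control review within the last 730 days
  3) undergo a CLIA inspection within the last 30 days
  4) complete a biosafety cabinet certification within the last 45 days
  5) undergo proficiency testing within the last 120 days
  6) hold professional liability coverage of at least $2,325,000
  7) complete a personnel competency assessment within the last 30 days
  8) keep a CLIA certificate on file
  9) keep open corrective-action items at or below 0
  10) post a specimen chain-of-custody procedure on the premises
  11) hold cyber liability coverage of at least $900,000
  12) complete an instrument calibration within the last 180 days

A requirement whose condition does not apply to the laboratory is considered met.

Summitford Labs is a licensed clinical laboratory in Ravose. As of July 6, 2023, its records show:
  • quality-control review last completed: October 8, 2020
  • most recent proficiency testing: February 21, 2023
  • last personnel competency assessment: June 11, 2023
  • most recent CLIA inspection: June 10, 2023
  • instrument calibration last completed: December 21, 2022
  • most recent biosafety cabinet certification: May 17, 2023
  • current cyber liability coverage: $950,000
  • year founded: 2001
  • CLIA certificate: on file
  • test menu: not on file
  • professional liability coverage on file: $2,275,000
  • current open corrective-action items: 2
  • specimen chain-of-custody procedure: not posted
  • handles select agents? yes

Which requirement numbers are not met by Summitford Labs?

1, 2, 4, 5, 6, 9, 10, 12

1. condition 'handles select agents' holds; test menu absent → not met
2. quality-control review 1001 days ago vs limit 730 → not met
3. CLIA inspection 26 days ago vs limit 30 → met
4. biosafety cabinet certification 50 days ago vs limit 45 → not met
5. proficiency testing 135 days ago vs limit 120 → not met
6. professional liability coverage $2,275,000 < $2,325,000 → not met
7. personnel competency assessment 25 days ago vs limit 30 → met
8. CLIA certificate present → met
9. open corrective-action items 2 > 0 → not met
10. specimen chain-of-custody procedure absent → not met
11. cyber liability coverage $950,000 ≥ $900,000 → met
12. instrument calibration 197 days ago vs limit 180 → not met
Not met: 1, 2, 4, 5, 6, 9, 10, 12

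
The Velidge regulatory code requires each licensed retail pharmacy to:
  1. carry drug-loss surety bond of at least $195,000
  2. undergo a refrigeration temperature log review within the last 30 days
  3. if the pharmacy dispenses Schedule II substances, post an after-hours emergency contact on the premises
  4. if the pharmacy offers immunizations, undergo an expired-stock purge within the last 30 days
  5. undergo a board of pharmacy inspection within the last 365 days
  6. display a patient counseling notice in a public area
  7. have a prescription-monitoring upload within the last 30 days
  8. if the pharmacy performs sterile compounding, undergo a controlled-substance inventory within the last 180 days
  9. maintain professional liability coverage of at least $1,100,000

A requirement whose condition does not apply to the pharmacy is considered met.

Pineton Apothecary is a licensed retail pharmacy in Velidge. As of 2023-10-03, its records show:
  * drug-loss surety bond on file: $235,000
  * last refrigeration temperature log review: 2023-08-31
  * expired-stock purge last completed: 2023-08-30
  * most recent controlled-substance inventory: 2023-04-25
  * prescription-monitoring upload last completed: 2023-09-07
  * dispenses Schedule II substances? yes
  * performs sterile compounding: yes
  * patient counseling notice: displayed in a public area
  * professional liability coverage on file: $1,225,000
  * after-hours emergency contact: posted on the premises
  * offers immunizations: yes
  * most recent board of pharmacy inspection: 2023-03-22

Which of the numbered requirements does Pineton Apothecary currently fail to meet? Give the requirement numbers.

1. drug-loss surety bond $235,000 ≥ $195,000 → met
2. refrigeration temperature log review 33 days ago vs limit 30 → not met
3. condition 'dispenses Schedule II substances' holds; after-hours emergency contact present → met
4. condition 'offers immunizations' holds; expired-stock purge 34 days ago vs limit 30 → not met
5. board of pharmacy inspection 195 days ago vs limit 365 → met
6. patient counseling notice present → met
7. prescription-monitoring upload 26 days ago vs limit 30 → met
8. condition 'performs sterile compounding' holds; controlled-substance inventory 161 days ago vs limit 180 → met
9. professional liability coverage $1,225,000 ≥ $1,100,000 → met
Not met: 2, 4

2, 4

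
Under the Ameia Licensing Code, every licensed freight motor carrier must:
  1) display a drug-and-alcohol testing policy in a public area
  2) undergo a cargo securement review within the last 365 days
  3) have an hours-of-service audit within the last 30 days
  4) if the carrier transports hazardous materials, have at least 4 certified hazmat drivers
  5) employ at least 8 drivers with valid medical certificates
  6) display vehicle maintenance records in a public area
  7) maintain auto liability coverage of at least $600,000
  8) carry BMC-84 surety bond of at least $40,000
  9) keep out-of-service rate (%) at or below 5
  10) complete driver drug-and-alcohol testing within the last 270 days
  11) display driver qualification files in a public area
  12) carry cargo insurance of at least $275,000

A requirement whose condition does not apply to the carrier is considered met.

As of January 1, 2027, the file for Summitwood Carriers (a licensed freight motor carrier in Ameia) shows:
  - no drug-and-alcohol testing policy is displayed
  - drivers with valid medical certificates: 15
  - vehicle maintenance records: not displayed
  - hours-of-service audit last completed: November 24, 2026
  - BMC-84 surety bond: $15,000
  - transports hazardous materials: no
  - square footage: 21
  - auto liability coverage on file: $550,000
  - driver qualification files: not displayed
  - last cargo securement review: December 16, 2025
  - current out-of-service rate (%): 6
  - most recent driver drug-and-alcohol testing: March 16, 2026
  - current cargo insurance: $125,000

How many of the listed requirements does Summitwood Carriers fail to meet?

10

1. drug-and-alcohol testing policy absent → not met
2. cargo securement review 381 days ago vs limit 365 → not met
3. hours-of-service audit 38 days ago vs limit 30 → not met
4. condition 'transports hazardous materials' does not hold → requirement n/a → met
5. drivers with valid medical certificates 15 ≥ 8 → met
6. vehicle maintenance records absent → not met
7. auto liability coverage $550,000 < $600,000 → not met
8. BMC-84 surety bond $15,000 < $40,000 → not met
9. out-of-service rate (%) 6 > 5 → not met
10. driver drug-and-alcohol testing 291 days ago vs limit 270 → not met
11. driver qualification files absent → not met
12. cargo insurance $125,000 < $275,000 → not met
Not met: 10 of 12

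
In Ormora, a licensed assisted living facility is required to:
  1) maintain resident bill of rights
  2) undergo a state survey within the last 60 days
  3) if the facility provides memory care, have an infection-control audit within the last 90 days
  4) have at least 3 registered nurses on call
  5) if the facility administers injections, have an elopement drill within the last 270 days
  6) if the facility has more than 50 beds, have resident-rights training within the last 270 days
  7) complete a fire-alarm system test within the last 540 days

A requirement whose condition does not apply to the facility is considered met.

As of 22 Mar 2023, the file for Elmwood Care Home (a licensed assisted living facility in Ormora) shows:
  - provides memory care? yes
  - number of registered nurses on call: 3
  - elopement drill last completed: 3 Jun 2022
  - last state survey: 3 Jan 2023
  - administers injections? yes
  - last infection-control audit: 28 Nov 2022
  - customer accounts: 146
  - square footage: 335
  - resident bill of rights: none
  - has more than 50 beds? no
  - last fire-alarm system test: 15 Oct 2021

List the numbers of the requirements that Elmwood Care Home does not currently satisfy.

1, 2, 3, 5

1. resident bill of rights absent → not met
2. state survey 78 days ago vs limit 60 → not met
3. condition 'provides memory care' holds; infection-control audit 114 days ago vs limit 90 → not met
4. registered nurses on call 3 ≥ 3 → met
5. condition 'administers injections' holds; elopement drill 292 days ago vs limit 270 → not met
6. condition 'has more than 50 beds' does not hold → requirement n/a → met
7. fire-alarm system test 523 days ago vs limit 540 → met
Not met: 1, 2, 3, 5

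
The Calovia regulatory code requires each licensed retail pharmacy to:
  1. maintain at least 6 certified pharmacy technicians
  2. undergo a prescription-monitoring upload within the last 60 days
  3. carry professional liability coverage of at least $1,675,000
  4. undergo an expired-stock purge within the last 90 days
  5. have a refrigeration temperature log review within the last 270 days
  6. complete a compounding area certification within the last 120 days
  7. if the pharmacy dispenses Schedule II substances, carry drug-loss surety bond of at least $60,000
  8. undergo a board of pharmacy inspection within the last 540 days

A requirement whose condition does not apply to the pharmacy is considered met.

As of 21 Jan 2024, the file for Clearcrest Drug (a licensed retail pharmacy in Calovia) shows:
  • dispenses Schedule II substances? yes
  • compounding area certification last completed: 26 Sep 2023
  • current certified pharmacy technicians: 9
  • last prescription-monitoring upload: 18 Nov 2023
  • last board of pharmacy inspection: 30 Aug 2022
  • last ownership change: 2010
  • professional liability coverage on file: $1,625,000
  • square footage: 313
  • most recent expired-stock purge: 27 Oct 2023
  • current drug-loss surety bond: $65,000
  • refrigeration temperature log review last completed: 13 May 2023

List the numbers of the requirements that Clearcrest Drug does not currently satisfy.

1. certified pharmacy technicians 9 ≥ 6 → met
2. prescription-monitoring upload 64 days ago vs limit 60 → not met
3. professional liability coverage $1,625,000 < $1,675,000 → not met
4. expired-stock purge 86 days ago vs limit 90 → met
5. refrigeration temperature log review 253 days ago vs limit 270 → met
6. compounding area certification 117 days ago vs limit 120 → met
7. condition 'dispenses Schedule II substances' holds; drug-loss surety bond $65,000 ≥ $60,000 → met
8. board of pharmacy inspection 509 days ago vs limit 540 → met
Not met: 2, 3

2, 3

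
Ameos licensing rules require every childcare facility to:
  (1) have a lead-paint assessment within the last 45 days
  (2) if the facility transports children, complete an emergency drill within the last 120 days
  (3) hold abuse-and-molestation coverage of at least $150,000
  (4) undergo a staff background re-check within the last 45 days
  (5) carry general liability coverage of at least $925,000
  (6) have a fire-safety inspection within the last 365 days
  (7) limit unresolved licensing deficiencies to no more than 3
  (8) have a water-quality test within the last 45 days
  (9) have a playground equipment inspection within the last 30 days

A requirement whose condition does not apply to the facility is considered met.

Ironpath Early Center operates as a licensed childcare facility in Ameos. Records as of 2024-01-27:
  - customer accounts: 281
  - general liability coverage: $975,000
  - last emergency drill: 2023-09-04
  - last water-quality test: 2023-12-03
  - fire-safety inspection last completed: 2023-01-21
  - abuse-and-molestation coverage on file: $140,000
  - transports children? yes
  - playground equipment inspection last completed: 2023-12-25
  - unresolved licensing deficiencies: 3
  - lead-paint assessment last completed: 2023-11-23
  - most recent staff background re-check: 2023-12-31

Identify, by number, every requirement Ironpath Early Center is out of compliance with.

1. lead-paint assessment 65 days ago vs limit 45 → not met
2. condition 'transports children' holds; emergency drill 145 days ago vs limit 120 → not met
3. abuse-and-molestation coverage $140,000 < $150,000 → not met
4. staff background re-check 27 days ago vs limit 45 → met
5. general liability coverage $975,000 ≥ $925,000 → met
6. fire-safety inspection 371 days ago vs limit 365 → not met
7. unresolved licensing deficiencies 3 ≤ 3 → met
8. water-quality test 55 days ago vs limit 45 → not met
9. playground equipment inspection 33 days ago vs limit 30 → not met
Not met: 1, 2, 3, 6, 8, 9

1, 2, 3, 6, 8, 9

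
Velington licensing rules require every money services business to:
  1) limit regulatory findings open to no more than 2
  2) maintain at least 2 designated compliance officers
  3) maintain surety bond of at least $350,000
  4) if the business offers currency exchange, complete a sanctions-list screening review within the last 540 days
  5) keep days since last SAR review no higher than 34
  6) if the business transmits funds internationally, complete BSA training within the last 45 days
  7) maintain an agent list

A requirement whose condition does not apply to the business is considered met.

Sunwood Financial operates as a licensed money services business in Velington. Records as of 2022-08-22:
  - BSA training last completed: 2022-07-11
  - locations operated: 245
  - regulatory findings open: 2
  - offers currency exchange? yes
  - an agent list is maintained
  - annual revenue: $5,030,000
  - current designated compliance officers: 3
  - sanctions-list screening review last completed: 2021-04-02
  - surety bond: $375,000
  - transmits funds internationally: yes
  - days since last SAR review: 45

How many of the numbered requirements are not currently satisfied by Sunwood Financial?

1. regulatory findings open 2 ≤ 2 → met
2. designated compliance officers 3 ≥ 2 → met
3. surety bond $375,000 ≥ $350,000 → met
4. condition 'offers currency exchange' holds; sanctions-list screening review 507 days ago vs limit 540 → met
5. days since last SAR review 45 > 34 → not met
6. condition 'transmits funds internationally' holds; BSA training 42 days ago vs limit 45 → met
7. agent list present → met
Not met: 1 of 7

1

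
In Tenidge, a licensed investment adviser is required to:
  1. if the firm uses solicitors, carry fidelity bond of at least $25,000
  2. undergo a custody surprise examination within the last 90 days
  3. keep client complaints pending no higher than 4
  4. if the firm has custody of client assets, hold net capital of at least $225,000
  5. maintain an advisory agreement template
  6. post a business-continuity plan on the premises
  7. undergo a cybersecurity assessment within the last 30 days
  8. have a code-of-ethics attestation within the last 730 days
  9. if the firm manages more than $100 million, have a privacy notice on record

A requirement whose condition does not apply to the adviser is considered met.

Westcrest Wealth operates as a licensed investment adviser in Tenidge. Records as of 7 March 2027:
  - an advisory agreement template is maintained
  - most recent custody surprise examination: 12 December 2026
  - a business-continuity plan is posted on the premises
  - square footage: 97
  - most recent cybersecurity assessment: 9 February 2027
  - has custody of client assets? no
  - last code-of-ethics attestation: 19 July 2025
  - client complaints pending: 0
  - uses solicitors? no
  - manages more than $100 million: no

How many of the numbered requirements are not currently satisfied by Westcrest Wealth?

0

1. condition 'uses solicitors' does not hold → requirement n/a → met
2. custody surprise examination 85 days ago vs limit 90 → met
3. client complaints pending 0 ≤ 4 → met
4. condition 'has custody of client assets' does not hold → requirement n/a → met
5. advisory agreement template present → met
6. business-continuity plan present → met
7. cybersecurity assessment 26 days ago vs limit 30 → met
8. code-of-ethics attestation 596 days ago vs limit 730 → met
9. condition 'manages more than $100 million' does not hold → requirement n/a → met
Not met: 0 of 9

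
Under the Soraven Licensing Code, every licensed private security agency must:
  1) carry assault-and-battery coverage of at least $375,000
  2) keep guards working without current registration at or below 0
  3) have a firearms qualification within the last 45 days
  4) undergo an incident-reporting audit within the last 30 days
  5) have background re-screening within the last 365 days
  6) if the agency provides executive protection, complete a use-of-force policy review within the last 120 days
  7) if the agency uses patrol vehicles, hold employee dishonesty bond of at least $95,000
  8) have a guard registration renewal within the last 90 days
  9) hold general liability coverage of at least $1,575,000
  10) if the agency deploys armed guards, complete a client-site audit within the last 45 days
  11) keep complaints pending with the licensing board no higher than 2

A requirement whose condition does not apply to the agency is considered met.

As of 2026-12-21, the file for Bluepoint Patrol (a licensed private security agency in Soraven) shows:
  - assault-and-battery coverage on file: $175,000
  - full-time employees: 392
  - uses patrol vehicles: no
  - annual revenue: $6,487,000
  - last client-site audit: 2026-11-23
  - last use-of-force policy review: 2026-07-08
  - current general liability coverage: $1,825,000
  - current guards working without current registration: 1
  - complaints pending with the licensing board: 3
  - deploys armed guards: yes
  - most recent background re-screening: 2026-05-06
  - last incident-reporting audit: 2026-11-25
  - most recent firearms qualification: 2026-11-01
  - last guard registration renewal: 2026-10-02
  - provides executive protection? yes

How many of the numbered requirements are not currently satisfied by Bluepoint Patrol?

5

1. assault-and-battery coverage $175,000 < $375,000 → not met
2. guards working without current registration 1 > 0 → not met
3. firearms qualification 50 days ago vs limit 45 → not met
4. incident-reporting audit 26 days ago vs limit 30 → met
5. background re-screening 229 days ago vs limit 365 → met
6. condition 'provides executive protection' holds; use-of-force policy review 166 days ago vs limit 120 → not met
7. condition 'uses patrol vehicles' does not hold → requirement n/a → met
8. guard registration renewal 80 days ago vs limit 90 → met
9. general liability coverage $1,825,000 ≥ $1,575,000 → met
10. condition 'deploys armed guards' holds; client-site audit 28 days ago vs limit 45 → met
11. complaints pending with the licensing board 3 > 2 → not met
Not met: 5 of 11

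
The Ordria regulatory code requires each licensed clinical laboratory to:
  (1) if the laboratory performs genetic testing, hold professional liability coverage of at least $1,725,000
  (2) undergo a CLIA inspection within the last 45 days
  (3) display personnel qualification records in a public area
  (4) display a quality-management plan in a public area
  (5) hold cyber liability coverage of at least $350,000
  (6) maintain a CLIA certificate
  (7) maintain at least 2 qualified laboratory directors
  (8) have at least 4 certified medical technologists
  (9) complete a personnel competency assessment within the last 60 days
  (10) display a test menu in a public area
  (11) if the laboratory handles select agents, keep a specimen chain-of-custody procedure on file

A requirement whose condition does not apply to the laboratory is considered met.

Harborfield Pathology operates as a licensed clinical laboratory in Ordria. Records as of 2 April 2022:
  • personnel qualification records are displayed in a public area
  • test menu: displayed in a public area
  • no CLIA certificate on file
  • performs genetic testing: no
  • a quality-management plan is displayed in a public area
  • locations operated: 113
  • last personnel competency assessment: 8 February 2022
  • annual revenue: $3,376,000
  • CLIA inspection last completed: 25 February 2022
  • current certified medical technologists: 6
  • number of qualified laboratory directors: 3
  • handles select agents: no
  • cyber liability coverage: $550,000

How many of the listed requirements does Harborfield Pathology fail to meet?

1

1. condition 'performs genetic testing' does not hold → requirement n/a → met
2. CLIA inspection 36 days ago vs limit 45 → met
3. personnel qualification records present → met
4. quality-management plan present → met
5. cyber liability coverage $550,000 ≥ $350,000 → met
6. CLIA certificate absent → not met
7. qualified laboratory directors 3 ≥ 2 → met
8. certified medical technologists 6 ≥ 4 → met
9. personnel competency assessment 53 days ago vs limit 60 → met
10. test menu present → met
11. condition 'handles select agents' does not hold → requirement n/a → met
Not met: 1 of 11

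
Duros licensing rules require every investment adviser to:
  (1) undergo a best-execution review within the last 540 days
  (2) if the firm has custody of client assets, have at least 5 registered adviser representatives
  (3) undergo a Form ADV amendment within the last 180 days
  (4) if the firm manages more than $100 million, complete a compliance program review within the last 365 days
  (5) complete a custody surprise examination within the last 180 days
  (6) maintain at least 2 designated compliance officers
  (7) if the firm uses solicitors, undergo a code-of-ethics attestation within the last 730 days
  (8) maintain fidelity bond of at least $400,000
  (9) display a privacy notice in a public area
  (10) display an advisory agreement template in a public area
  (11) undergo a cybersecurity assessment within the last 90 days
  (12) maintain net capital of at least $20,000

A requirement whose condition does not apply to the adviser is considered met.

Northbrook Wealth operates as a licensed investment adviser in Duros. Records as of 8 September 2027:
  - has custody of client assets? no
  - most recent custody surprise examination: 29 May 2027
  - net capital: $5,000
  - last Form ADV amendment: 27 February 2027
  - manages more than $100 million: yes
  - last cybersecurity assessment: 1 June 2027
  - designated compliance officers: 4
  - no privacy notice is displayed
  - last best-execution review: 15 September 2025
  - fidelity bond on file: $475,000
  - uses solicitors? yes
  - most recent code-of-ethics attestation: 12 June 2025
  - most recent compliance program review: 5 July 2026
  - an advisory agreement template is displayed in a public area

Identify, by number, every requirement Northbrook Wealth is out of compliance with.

1, 3, 4, 7, 9, 11, 12

1. best-execution review 723 days ago vs limit 540 → not met
2. condition 'has custody of client assets' does not hold → requirement n/a → met
3. Form ADV amendment 193 days ago vs limit 180 → not met
4. condition 'manages more than $100 million' holds; compliance program review 430 days ago vs limit 365 → not met
5. custody surprise examination 102 days ago vs limit 180 → met
6. designated compliance officers 4 ≥ 2 → met
7. condition 'uses solicitors' holds; code-of-ethics attestation 818 days ago vs limit 730 → not met
8. fidelity bond $475,000 ≥ $400,000 → met
9. privacy notice absent → not met
10. advisory agreement template present → met
11. cybersecurity assessment 99 days ago vs limit 90 → not met
12. net capital $5,000 < $20,000 → not met
Not met: 1, 3, 4, 7, 9, 11, 12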